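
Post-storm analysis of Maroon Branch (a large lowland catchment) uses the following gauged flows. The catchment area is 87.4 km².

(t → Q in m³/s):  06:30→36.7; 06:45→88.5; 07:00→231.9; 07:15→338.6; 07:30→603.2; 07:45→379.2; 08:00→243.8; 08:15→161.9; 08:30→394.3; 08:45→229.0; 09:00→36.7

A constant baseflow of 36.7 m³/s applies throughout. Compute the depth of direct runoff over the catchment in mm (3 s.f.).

Direct runoff: 0.0, 51.8, 195.2, 301.9, 566.5, 342.5, 207.1, 125.2, 357.6, 192.3, 0.0 m³/s; ΣQ_DR = 2340 m³/s.
V = ΣQ_DR · Δt = 2340 × 900 s = 2.106 × 10^6 m³.
Over A = 87.4 km², depth = V / A = 24.1 mm.

d ≈ 24.1 mm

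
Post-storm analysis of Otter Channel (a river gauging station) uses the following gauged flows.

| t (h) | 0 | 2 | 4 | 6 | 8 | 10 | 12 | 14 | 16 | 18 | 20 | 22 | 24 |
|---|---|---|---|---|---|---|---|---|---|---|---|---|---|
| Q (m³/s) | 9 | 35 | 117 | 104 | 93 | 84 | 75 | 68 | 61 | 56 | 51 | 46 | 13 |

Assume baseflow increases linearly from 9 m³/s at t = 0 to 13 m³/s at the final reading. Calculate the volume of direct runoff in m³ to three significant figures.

V ≈ 4.82 × 10^6 m³

Direct-runoff ordinates (Q − Q_b): 0.00, 25.67, 107.33, 94.00, 82.67, 73.33, 64.00, 56.67, 49.33, 44.00, 38.67, 33.33, 0.00 m³/s.
ΣQ_DR = 669.0 m³/s.
With Δt = 2 h = 7200 s, V = ΣQ_DR · Δt = 669.0 × 7200 = 4.82 × 10^6 m³.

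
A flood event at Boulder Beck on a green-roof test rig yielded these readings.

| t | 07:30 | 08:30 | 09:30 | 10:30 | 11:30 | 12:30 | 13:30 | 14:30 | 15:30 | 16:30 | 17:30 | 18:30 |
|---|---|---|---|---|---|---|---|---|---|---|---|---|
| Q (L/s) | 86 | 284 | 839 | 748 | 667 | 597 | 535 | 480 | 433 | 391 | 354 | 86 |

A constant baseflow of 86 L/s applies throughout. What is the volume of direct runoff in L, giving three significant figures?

Direct-runoff ordinates (Q − Q_b): 0.0, 198.0, 753.0, 662.0, 581.0, 511.0, 449.0, 394.0, 347.0, 305.0, 268.0, 0.0 L/s.
ΣQ_DR = 4468 L/s.
With Δt = 1 h = 3600 s, V = ΣQ_DR · Δt = 4468 × 3600 = 1.61 × 10^7 L.

V ≈ 1.61 × 10^7 L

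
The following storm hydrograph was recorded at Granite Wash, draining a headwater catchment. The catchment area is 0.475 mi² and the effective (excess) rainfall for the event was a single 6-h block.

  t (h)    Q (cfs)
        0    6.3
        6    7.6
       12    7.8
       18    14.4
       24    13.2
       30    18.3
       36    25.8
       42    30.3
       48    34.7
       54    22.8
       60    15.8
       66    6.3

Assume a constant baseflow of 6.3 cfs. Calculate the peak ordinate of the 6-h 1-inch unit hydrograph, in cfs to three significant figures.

U_p ≈ 11.4 cfs

Direct runoff: 0.0, 1.3, 1.5, 8.1, 6.9, 12.0, 19.5, 24.0, 28.4, 16.5, 9.5, 0.0 cfs; ΣQ_DR = 127.7 cfs, peak = 28.4 cfs.
Runoff depth d = ΣQ_DR·Δt / A = 127.7 × 21600 / (0.475 mi²) = 2.500 in.
The 1-inch UH is the DRH scaled by (1 in)/d, so U_p = 28.4 × 1/2.500 = 11.4 cfs.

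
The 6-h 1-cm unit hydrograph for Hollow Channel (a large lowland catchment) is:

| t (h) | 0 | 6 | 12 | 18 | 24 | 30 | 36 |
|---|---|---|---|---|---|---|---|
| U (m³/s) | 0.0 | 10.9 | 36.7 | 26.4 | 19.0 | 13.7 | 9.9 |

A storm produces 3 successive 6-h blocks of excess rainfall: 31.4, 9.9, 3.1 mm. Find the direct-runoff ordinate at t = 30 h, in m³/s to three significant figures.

Q ≈ 70.0 m³/s

By discrete convolution, Q_j = Σ (P_i / 10 mm) · U_{j−i}.
At t = 30 h (j=5): Q = (31.4/10)·13.7 + (9.9/10)·19.0 + (3.1/10)·26.4 = 70.0 m³/s.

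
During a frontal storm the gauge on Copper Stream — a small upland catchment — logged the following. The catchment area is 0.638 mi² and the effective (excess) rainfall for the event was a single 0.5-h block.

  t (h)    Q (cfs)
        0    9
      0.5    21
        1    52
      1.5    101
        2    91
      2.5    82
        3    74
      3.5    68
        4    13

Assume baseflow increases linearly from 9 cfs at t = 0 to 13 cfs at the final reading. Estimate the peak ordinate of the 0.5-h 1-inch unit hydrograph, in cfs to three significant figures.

Direct runoff: 0.00, 11.50, 42.00, 90.50, 80.00, 70.50, 62.00, 55.50, 0.00 cfs; ΣQ_DR = 412.0 cfs, peak = 90.50 cfs.
Runoff depth d = ΣQ_DR·Δt / A = 412.0 × 1800 / (0.638 mi²) = 0.5003 in.
The 1-inch UH is the DRH scaled by (1 in)/d, so U_p = 90.50 × 1/0.5003 = 181 cfs.

U_p ≈ 181 cfs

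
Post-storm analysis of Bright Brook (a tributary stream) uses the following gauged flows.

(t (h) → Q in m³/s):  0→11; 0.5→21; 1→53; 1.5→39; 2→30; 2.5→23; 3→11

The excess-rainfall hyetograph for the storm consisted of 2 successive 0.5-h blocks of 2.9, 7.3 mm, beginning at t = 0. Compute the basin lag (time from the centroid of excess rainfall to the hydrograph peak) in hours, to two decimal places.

t_L ≈ 0.39 h

Centroid of excess rainfall: t_c = Σ P_i·t̄_i / ΣP_i = 0.6078 h (block centres at 0.25, 0.75 h).
Hydrograph peak occurs at t = 1 h, so basin lag t_L = 1 − 0.6078 = 0.39 h.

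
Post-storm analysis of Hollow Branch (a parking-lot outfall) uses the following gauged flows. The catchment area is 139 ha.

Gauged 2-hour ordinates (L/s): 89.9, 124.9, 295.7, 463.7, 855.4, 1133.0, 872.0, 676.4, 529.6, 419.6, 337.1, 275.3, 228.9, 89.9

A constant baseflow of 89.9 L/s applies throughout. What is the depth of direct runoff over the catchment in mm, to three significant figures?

d ≈ 26.6 mm

Direct runoff: 0.0, 35.0, 205.8, 373.8, 765.5, 1043.1, 782.1, 586.5, 439.7, 329.7, 247.2, 185.4, 139.0, 0.0 L/s; ΣQ_DR = 5133 L/s.
V = ΣQ_DR · Δt = 5133 × 7200 s = 3.696 × 10^7 L.
Over A = 139 ha, depth = V / A = 26.6 mm.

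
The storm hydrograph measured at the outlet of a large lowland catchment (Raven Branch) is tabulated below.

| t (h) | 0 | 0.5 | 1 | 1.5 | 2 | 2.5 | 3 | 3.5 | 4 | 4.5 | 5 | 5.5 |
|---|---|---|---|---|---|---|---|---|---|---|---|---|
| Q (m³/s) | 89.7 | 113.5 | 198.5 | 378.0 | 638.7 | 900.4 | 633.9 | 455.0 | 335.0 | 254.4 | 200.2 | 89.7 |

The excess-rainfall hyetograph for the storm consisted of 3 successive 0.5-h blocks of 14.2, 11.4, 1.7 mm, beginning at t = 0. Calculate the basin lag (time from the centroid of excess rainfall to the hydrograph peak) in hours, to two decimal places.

t_L ≈ 1.98 h

Centroid of excess rainfall: t_c = Σ P_i·t̄_i / ΣP_i = 0.5211 h (block centres at 0.25, 0.75, 1.25 h).
Hydrograph peak occurs at t = 2.5 h, so basin lag t_L = 2.5 − 0.5211 = 1.98 h.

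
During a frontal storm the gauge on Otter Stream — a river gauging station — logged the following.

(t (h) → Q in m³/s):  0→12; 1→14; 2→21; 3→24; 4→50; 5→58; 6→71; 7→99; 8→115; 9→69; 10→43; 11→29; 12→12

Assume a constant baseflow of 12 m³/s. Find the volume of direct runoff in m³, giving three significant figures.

V ≈ 1.66 × 10^6 m³

Direct-runoff ordinates (Q − Q_b): 0.0, 2.0, 9.0, 12.0, 38.0, 46.0, 59.0, 87.0, 103.0, 57.0, 31.0, 17.0, 0.0 m³/s.
ΣQ_DR = 461.0 m³/s.
With Δt = 1 h = 3600 s, V = ΣQ_DR · Δt = 461.0 × 3600 = 1.66 × 10^6 m³.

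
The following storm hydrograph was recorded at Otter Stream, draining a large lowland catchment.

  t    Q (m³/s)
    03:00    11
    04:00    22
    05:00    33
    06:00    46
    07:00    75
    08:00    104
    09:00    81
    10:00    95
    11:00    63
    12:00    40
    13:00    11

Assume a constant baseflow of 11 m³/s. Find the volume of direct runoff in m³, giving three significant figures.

V ≈ 1.66 × 10^6 m³

Direct-runoff ordinates (Q − Q_b): 0.0, 11.0, 22.0, 35.0, 64.0, 93.0, 70.0, 84.0, 52.0, 29.0, 0.0 m³/s.
ΣQ_DR = 460.0 m³/s.
With Δt = 1 h = 3600 s, V = ΣQ_DR · Δt = 460.0 × 3600 = 1.66 × 10^6 m³.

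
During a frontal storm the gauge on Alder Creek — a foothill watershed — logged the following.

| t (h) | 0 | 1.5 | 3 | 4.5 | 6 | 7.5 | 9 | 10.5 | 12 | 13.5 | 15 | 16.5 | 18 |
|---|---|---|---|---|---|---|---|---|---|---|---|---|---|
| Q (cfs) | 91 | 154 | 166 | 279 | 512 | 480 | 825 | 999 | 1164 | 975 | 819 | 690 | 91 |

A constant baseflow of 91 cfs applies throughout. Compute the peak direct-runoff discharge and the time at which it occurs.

Q_p = 1073.0 cfs at t = 12 h

Subtracting baseflow gives direct-runoff ordinates: 0.0, 63.0, 75.0, 188.0, 421.0, 389.0, 734.0, 908.0, 1073.0, 884.0, 728.0, 599.0, 0.0 cfs.
The maximum is 1073.0 cfs, occurring at the reading for t = 12 h.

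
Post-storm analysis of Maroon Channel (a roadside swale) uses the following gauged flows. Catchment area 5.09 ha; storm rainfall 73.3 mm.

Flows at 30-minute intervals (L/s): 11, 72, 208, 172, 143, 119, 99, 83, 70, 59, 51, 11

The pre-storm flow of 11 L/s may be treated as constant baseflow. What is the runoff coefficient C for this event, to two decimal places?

ΣQ_DR = 966.0 L/s; V = ΣQ_DR·Δt = 1.739 × 10^6 L.
Runoff depth d = V / A = 34.16 mm.
C = d / P = 34.16 / 73.3 = 0.47.

C ≈ 0.47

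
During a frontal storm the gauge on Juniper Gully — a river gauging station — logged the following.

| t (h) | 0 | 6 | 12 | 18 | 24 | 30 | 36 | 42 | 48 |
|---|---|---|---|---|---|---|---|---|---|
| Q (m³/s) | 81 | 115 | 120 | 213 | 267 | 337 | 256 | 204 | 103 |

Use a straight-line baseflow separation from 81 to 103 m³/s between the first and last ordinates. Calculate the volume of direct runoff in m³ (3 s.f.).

V ≈ 1.87 × 10^7 m³

Direct-runoff ordinates (Q − Q_b): 0.00, 31.25, 33.50, 123.75, 175.00, 242.25, 158.50, 103.75, 0.00 m³/s.
ΣQ_DR = 868.0 m³/s.
With Δt = 6 h = 21600 s, V = ΣQ_DR · Δt = 868.0 × 21600 = 1.87 × 10^7 m³.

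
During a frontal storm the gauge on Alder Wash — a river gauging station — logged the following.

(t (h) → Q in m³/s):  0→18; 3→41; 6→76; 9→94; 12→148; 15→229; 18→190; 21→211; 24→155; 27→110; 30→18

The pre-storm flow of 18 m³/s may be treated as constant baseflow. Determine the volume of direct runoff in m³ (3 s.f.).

V ≈ 1.18 × 10^7 m³

Direct-runoff ordinates (Q − Q_b): 0.0, 23.0, 58.0, 76.0, 130.0, 211.0, 172.0, 193.0, 137.0, 92.0, 0.0 m³/s.
ΣQ_DR = 1092 m³/s.
With Δt = 3 h = 10800 s, V = ΣQ_DR · Δt = 1092 × 10800 = 1.18 × 10^7 m³.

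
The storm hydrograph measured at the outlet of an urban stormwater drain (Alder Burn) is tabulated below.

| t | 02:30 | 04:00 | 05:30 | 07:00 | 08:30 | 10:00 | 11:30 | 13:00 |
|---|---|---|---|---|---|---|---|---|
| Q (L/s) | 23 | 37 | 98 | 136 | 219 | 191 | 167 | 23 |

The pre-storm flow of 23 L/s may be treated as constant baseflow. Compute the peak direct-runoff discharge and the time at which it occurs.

Subtracting baseflow gives direct-runoff ordinates: 0.0, 14.0, 75.0, 113.0, 196.0, 168.0, 144.0, 0.0 L/s.
The maximum is 196.0 L/s, occurring at the reading for t = 08:30.

Q_p = 196.0 L/s at t = 08:30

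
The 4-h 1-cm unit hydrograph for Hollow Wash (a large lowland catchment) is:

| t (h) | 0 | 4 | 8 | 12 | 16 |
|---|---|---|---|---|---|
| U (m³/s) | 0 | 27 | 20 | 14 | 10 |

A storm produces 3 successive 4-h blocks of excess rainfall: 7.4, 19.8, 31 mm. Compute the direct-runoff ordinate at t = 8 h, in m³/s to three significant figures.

By discrete convolution, Q_j = Σ (P_i / 10 mm) · U_{j−i}.
At t = 8 h (j=2): Q = (7.4/10)·20 + (19.8/10)·27 + (31/10)·0 = 68.3 m³/s.

Q ≈ 68.3 m³/s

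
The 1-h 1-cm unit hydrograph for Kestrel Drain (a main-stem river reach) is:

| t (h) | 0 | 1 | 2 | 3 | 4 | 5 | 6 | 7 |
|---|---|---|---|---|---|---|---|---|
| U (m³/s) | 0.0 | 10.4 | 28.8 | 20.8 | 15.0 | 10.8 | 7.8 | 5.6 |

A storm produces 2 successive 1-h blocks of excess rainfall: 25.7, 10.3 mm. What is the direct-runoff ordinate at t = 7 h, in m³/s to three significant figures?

Q ≈ 22.4 m³/s

By discrete convolution, Q_j = Σ (P_i / 10 mm) · U_{j−i}.
At t = 7 h (j=7): Q = (25.7/10)·5.6 + (10.3/10)·7.8 = 22.4 m³/s.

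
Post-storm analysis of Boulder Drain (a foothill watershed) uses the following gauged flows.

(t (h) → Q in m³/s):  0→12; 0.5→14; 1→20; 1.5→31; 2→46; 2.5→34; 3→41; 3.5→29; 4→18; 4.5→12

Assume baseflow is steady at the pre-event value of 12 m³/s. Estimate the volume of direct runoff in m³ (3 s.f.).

Direct-runoff ordinates (Q − Q_b): 0.0, 2.0, 8.0, 19.0, 34.0, 22.0, 29.0, 17.0, 6.0, 0.0 m³/s.
ΣQ_DR = 137.0 m³/s.
With Δt = 0.5 h = 1800 s, V = ΣQ_DR · Δt = 137.0 × 1800 = 2.47 × 10^5 m³.

V ≈ 2.47 × 10^5 m³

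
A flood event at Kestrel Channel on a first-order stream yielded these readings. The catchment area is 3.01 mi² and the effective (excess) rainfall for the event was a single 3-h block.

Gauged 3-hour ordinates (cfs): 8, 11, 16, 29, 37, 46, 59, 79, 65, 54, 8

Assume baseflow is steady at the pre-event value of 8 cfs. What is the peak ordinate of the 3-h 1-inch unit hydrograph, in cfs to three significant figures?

Direct runoff: 0.0, 3.0, 8.0, 21.0, 29.0, 38.0, 51.0, 71.0, 57.0, 46.0, 0.0 cfs; ΣQ_DR = 324.0 cfs, peak = 71.0 cfs.
Runoff depth d = ΣQ_DR·Δt / A = 324.0 × 10800 / (3.01 mi²) = 0.5004 in.
The 1-inch UH is the DRH scaled by (1 in)/d, so U_p = 71.0 × 1/0.5004 = 142 cfs.

U_p ≈ 142 cfs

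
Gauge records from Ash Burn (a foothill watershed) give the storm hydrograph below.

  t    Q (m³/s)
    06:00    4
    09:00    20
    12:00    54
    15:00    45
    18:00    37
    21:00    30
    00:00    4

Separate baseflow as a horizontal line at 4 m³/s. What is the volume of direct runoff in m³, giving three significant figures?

Direct-runoff ordinates (Q − Q_b): 0.0, 16.0, 50.0, 41.0, 33.0, 26.0, 0.0 m³/s.
ΣQ_DR = 166.0 m³/s.
With Δt = 3 h = 10800 s, V = ΣQ_DR · Δt = 166.0 × 10800 = 1.79 × 10^6 m³.

V ≈ 1.79 × 10^6 m³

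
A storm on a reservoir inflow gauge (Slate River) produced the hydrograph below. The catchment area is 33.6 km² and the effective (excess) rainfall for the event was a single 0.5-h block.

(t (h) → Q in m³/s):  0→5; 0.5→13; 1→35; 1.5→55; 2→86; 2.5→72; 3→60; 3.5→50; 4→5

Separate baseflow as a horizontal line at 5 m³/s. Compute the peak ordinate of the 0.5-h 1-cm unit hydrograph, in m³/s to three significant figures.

Direct runoff: 0.0, 8.0, 30.0, 50.0, 81.0, 67.0, 55.0, 45.0, 0.0 m³/s; ΣQ_DR = 336.0 m³/s, peak = 81.0 m³/s.
Runoff depth d = ΣQ_DR·Δt / A = 336.0 × 1800 / (33.6 km²) = 18.00 mm.
The 1-cm UH is the DRH scaled by (10 mm)/d, so U_p = 81.0 × 10/18.00 = 45.0 m³/s.

U_p ≈ 45.0 m³/s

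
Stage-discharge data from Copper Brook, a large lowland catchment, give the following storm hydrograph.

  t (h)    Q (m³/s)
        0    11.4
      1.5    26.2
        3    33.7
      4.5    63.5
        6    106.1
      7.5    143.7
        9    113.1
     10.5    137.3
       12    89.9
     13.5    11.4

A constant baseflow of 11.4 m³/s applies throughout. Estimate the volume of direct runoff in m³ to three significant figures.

V ≈ 3.36 × 10^6 m³

Direct-runoff ordinates (Q − Q_b): 0.0, 14.8, 22.3, 52.1, 94.7, 132.3, 101.7, 125.9, 78.5, 0.0 m³/s.
ΣQ_DR = 622.3 m³/s.
With Δt = 1.5 h = 5400 s, V = ΣQ_DR · Δt = 622.3 × 5400 = 3.36 × 10^6 m³.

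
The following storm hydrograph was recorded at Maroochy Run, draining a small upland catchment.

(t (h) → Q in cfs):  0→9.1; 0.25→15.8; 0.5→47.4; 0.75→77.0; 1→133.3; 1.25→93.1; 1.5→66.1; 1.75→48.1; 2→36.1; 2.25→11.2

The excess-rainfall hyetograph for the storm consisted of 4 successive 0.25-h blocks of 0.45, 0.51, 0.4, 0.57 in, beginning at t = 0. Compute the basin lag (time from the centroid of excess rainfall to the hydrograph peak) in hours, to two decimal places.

Centroid of excess rainfall: t_c = Σ P_i·t̄_i / ΣP_i = 0.5162 h (block centres at 0.125, 0.375, 0.625, 0.875 h).
Hydrograph peak occurs at t = 1 h, so basin lag t_L = 1 − 0.5162 = 0.48 h.

t_L ≈ 0.48 h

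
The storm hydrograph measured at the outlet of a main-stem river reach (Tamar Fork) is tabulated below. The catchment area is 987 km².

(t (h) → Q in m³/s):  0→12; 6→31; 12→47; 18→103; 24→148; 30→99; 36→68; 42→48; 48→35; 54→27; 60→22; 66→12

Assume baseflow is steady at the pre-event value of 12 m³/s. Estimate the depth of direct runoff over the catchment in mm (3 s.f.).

d ≈ 11.1 mm

Direct runoff: 0.0, 19.0, 35.0, 91.0, 136.0, 87.0, 56.0, 36.0, 23.0, 15.0, 10.0, 0.0 m³/s; ΣQ_DR = 508.0 m³/s.
V = ΣQ_DR · Δt = 508.0 × 21600 s = 1.097 × 10^7 m³.
Over A = 987 km², depth = V / A = 11.1 mm.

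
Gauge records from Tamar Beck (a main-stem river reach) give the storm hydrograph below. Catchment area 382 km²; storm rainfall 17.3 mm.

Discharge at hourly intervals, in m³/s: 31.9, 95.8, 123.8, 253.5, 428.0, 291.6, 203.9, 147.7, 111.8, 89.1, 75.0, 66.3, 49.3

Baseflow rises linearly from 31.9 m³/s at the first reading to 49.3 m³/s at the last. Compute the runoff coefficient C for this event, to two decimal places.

C ≈ 0.78

ΣQ_DR = 1440 m³/s; V = ΣQ_DR·Δt = 5.184 × 10^6 m³.
Runoff depth d = V / A = 13.57 mm.
C = d / P = 13.57 / 17.3 = 0.78.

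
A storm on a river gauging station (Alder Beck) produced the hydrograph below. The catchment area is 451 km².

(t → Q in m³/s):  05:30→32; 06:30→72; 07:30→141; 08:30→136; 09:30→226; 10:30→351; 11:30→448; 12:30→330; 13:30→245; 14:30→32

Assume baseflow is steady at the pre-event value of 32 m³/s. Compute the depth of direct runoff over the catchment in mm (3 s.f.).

Direct runoff: 0.0, 40.0, 109.0, 104.0, 194.0, 319.0, 416.0, 298.0, 213.0, 0.0 m³/s; ΣQ_DR = 1693 m³/s.
V = ΣQ_DR · Δt = 1693 × 3600 s = 6.095 × 10^6 m³.
Over A = 451 km², depth = V / A = 13.5 mm.

d ≈ 13.5 mm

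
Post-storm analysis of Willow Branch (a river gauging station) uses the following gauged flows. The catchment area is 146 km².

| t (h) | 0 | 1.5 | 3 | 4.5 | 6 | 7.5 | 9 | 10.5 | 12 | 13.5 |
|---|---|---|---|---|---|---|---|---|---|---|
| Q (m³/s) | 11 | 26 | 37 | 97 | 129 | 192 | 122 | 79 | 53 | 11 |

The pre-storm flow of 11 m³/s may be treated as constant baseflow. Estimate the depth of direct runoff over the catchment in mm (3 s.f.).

Direct runoff: 0.0, 15.0, 26.0, 86.0, 118.0, 181.0, 111.0, 68.0, 42.0, 0.0 m³/s; ΣQ_DR = 647.0 m³/s.
V = ΣQ_DR · Δt = 647.0 × 5400 s = 3.494 × 10^6 m³.
Over A = 146 km², depth = V / A = 23.9 mm.

d ≈ 23.9 mm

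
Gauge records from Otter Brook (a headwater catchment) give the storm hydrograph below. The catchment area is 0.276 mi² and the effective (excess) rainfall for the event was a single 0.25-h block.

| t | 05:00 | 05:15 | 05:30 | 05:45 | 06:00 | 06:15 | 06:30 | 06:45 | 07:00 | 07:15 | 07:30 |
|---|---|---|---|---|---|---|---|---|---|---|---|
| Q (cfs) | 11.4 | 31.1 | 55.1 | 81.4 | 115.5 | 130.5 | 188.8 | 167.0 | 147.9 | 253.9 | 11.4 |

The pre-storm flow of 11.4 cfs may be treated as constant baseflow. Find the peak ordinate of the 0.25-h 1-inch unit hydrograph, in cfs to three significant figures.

Direct runoff: 0.0, 19.7, 43.7, 70.0, 104.1, 119.1, 177.4, 155.6, 136.5, 242.5, 0.0 cfs; ΣQ_DR = 1069 cfs, peak = 242.5 cfs.
Runoff depth d = ΣQ_DR·Δt / A = 1069 × 900 / (0.276 mi²) = 1.500 in.
The 1-inch UH is the DRH scaled by (1 in)/d, so U_p = 242.5 × 1/1.500 = 162 cfs.

U_p ≈ 162 cfs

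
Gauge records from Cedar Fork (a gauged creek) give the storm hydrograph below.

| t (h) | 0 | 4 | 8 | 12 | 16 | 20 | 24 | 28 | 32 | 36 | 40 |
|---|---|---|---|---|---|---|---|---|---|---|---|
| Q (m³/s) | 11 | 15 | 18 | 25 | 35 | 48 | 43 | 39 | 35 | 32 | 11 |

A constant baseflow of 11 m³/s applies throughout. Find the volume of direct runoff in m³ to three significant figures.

Direct-runoff ordinates (Q − Q_b): 0.0, 4.0, 7.0, 14.0, 24.0, 37.0, 32.0, 28.0, 24.0, 21.0, 0.0 m³/s.
ΣQ_DR = 191.0 m³/s.
With Δt = 4 h = 14400 s, V = ΣQ_DR · Δt = 191.0 × 14400 = 2.75 × 10^6 m³.

V ≈ 2.75 × 10^6 m³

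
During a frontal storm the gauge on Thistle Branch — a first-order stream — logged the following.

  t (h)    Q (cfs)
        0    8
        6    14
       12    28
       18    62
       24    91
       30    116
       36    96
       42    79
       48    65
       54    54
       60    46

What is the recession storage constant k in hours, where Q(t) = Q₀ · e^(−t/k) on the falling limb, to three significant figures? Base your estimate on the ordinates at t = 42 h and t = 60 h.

k ≈ 33.3 h

On the falling limb, Q drops from 79 to 46 cfs between t = 42 h and t = 60 h (Δt = 18 h).
k = −Δt / ln(Q₂/Q₁) = −18 / ln(46/79) = 33.3 h.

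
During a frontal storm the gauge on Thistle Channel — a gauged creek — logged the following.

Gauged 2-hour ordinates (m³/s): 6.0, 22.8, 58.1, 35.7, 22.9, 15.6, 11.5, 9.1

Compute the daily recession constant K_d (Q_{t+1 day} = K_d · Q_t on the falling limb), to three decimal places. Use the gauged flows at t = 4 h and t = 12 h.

K_d ≈ 0.008

Between t = 4 h and t = 12 h the flow falls from 58.1 to 11.5 m³/s over 4×2 h = 8 h.
Per-interval ratio K = (11.5/58.1)^(1/4) = 0.6670; K_d = K^(24/2) = 0.008.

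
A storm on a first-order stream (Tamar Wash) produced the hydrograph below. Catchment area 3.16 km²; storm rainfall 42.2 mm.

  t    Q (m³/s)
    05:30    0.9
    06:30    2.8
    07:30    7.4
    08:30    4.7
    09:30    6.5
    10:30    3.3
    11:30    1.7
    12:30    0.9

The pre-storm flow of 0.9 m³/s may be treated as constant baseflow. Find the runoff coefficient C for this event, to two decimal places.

ΣQ_DR = 21.00 m³/s; V = ΣQ_DR·Δt = 75600 m³.
Runoff depth d = V / A = 23.92 mm.
C = d / P = 23.92 / 42.2 = 0.57.

C ≈ 0.57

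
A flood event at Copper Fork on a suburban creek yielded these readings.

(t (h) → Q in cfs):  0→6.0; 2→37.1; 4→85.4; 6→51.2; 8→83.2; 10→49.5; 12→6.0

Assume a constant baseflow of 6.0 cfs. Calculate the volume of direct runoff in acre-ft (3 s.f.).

V ≈ 45.7 acre-ft

Direct-runoff ordinates (Q − Q_b): 0.0, 31.1, 79.4, 45.2, 77.2, 43.5, 0.0 cfs.
ΣQ_DR = 276.4 cfs.
With Δt = 2 h = 7200 s, V = ΣQ_DR · Δt = 276.4 × 7200 = 1.99 × 10^6 ft³ = 45.7 acre-ft.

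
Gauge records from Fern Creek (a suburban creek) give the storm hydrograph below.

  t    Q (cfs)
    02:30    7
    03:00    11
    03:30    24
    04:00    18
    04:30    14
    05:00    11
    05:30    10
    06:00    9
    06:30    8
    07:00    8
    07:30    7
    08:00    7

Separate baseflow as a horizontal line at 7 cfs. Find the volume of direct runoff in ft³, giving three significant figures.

Direct-runoff ordinates (Q − Q_b): 0.0, 4.0, 17.0, 11.0, 7.0, 4.0, 3.0, 2.0, 1.0, 1.0, 0.0, 0.0 cfs.
ΣQ_DR = 50.00 cfs.
With Δt = 0.5 h = 1800 s, V = ΣQ_DR · Δt = 50.00 × 1800 = 90000 ft³.

V ≈ 90000 ft³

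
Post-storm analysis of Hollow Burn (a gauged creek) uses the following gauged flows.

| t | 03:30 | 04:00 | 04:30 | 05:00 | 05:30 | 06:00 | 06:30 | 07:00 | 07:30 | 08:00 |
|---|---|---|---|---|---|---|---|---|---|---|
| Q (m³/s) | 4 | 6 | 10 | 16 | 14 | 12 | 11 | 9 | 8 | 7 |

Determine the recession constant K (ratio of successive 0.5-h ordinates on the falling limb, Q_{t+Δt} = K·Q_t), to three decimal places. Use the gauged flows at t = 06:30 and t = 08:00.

K ≈ 0.860

Using the recession-limb readings at t = 06:30 and t = 08:00: Q falls from 11 to 7 m³/s over 3 intervals.
K = (Q₂/Q₁)^(1/3) = (7/11)^(1/3) = 0.860.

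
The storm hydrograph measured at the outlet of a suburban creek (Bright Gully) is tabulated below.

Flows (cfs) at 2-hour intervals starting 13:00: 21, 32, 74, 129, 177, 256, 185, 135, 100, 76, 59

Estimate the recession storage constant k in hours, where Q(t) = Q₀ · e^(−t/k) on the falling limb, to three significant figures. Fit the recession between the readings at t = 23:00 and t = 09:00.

On the falling limb, Q drops from 256 to 59 cfs between t = 23:00 and t = 09:00 (Δt = 10 h).
k = −Δt / ln(Q₂/Q₁) = −10 / ln(59/256) = 6.81 h.

k ≈ 6.81 h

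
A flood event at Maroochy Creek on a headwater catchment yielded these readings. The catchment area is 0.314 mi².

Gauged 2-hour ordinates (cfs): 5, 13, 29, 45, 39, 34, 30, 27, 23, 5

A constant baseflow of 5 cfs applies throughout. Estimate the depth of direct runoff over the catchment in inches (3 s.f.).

Direct runoff: 0.0, 8.0, 24.0, 40.0, 34.0, 29.0, 25.0, 22.0, 18.0, 0.0 cfs; ΣQ_DR = 200.0 cfs.
V = ΣQ_DR · Δt = 200.0 × 7200 s = 1.440 × 10^6 ft³.
Over A = 0.314 mi², depth = V / A = 1.97 in.

d ≈ 1.97 in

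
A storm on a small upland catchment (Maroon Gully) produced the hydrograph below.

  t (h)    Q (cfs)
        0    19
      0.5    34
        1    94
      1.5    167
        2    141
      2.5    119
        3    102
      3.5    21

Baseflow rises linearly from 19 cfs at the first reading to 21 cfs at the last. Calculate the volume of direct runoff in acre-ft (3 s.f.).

V ≈ 22.2 acre-ft

Direct-runoff ordinates (Q − Q_b): 0.00, 14.71, 74.43, 147.14, 120.86, 98.57, 81.29, 0.00 cfs.
ΣQ_DR = 537.0 cfs.
With Δt = 0.5 h = 1800 s, V = ΣQ_DR · Δt = 537.0 × 1800 = 9.67 × 10^5 ft³ = 22.2 acre-ft.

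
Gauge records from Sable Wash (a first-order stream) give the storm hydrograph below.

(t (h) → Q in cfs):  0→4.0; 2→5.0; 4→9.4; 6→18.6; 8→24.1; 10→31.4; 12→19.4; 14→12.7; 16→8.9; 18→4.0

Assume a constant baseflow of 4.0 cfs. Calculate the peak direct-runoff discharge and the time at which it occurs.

Subtracting baseflow gives direct-runoff ordinates: 0.0, 1.0, 5.4, 14.6, 20.1, 27.4, 15.4, 8.7, 4.9, 0.0 cfs.
The maximum is 27.4 cfs, occurring at the reading for t = 10 h.

Q_p = 27.4 cfs at t = 10 h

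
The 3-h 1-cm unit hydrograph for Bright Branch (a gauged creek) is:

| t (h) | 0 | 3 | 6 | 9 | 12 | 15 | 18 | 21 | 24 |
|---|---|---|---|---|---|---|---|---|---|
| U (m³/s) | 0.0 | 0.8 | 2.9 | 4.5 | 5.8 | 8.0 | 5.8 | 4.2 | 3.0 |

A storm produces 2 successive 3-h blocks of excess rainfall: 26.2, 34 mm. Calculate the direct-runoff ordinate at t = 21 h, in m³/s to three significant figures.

Q ≈ 30.7 m³/s

By discrete convolution, Q_j = Σ (P_i / 10 mm) · U_{j−i}.
At t = 21 h (j=7): Q = (26.2/10)·4.2 + (34/10)·5.8 = 30.7 m³/s.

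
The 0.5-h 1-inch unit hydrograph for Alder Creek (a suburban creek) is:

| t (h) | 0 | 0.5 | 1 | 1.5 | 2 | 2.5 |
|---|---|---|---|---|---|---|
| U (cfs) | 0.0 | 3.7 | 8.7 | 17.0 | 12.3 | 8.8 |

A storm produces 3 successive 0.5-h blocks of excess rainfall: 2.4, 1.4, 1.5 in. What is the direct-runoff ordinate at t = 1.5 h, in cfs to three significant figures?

Q ≈ 58.5 cfs

By discrete convolution, Q_j = Σ (P_i / 1 in) · U_{j−i}.
At t = 1.5 h (j=3): Q = (2.4/1)·17.0 + (1.4/1)·8.7 + (1.5/1)·3.7 = 58.5 cfs.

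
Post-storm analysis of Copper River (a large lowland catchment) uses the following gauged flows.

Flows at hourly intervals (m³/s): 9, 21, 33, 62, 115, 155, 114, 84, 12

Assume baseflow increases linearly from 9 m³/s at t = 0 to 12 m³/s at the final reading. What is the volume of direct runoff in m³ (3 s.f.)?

V ≈ 1.84 × 10^6 m³

Direct-runoff ordinates (Q − Q_b): 0.00, 11.62, 23.25, 51.88, 104.50, 144.12, 102.75, 72.38, 0.00 m³/s.
ΣQ_DR = 510.5 m³/s.
With Δt = 1 h = 3600 s, V = ΣQ_DR · Δt = 510.5 × 3600 = 1.84 × 10^6 m³.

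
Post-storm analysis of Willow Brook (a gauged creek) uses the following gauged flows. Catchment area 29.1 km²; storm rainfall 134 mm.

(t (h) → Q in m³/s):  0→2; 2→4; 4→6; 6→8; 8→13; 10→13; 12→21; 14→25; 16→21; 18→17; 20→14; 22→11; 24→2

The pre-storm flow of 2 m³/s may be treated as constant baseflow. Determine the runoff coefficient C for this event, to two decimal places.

ΣQ_DR = 131.0 m³/s; V = ΣQ_DR·Δt = 9.432 × 10^5 m³.
Runoff depth d = V / A = 32.41 mm.
C = d / P = 32.41 / 134 = 0.24.

C ≈ 0.24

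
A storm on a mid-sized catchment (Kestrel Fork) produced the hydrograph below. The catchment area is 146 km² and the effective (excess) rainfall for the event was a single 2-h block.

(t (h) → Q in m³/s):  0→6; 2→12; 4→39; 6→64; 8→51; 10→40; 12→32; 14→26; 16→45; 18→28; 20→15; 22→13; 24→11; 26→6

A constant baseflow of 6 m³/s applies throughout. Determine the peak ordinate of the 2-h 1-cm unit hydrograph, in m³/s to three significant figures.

Direct runoff: 0.0, 6.0, 33.0, 58.0, 45.0, 34.0, 26.0, 20.0, 39.0, 22.0, 9.0, 7.0, 5.0, 0.0 m³/s; ΣQ_DR = 304.0 m³/s, peak = 58.0 m³/s.
Runoff depth d = ΣQ_DR·Δt / A = 304.0 × 7200 / (146 km²) = 14.99 mm.
The 1-cm UH is the DRH scaled by (10 mm)/d, so U_p = 58.0 × 10/14.99 = 38.7 m³/s.

U_p ≈ 38.7 m³/s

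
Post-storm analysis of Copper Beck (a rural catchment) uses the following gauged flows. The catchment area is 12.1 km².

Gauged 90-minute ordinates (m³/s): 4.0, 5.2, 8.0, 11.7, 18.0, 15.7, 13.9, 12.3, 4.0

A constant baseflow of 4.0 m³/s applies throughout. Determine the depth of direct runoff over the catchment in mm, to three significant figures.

Direct runoff: 0.0, 1.2, 4.0, 7.7, 14.0, 11.7, 9.9, 8.3, 0.0 m³/s; ΣQ_DR = 56.80 m³/s.
V = ΣQ_DR · Δt = 56.80 × 5400 s = 3.067 × 10^5 m³.
Over A = 12.1 km², depth = V / A = 25.3 mm.

d ≈ 25.3 mm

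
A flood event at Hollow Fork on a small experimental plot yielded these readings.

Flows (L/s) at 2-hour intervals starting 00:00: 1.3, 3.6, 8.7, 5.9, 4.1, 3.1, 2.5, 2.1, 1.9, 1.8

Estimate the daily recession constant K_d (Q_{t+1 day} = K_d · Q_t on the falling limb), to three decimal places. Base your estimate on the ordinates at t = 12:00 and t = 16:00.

K_d ≈ 0.193

Between t = 12:00 and t = 16:00 the flow falls from 2.5 to 1.9 L/s over 2×2 h = 4 h.
Per-interval ratio K = (1.9/2.5)^(1/2) = 0.8718; K_d = K^(24/2) = 0.193.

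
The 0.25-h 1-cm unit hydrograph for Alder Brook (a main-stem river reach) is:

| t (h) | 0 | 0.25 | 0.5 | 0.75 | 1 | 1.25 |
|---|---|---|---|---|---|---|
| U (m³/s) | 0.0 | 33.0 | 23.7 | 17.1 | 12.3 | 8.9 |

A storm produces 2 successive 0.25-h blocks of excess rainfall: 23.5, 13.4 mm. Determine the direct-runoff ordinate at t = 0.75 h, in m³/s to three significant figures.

Q ≈ 71.9 m³/s

By discrete convolution, Q_j = Σ (P_i / 10 mm) · U_{j−i}.
At t = 0.75 h (j=3): Q = (23.5/10)·17.1 + (13.4/10)·23.7 = 71.9 m³/s.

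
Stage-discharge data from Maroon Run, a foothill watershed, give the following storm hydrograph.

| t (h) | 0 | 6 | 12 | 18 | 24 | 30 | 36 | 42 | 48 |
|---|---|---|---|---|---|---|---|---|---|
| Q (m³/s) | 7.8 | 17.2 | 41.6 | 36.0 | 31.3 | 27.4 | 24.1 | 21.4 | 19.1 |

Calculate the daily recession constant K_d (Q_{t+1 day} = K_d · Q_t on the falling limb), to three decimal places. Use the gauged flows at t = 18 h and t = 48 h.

Between t = 18 h and t = 48 h the flow falls from 36.0 to 19.1 m³/s over 5×6 h = 30 h.
Per-interval ratio K = (19.1/36.0)^(1/5) = 0.8809; K_d = K^(24/6) = 0.602.

K_d ≈ 0.602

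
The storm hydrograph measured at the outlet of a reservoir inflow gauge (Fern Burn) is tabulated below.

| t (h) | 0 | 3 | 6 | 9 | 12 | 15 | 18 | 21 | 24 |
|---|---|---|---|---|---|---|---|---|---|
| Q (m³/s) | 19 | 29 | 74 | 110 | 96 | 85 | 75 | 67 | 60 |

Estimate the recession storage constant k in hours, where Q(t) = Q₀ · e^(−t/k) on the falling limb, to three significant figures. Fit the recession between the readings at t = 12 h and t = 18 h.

On the falling limb, Q drops from 96 to 75 m³/s between t = 12 h and t = 18 h (Δt = 6 h).
k = −Δt / ln(Q₂/Q₁) = −6 / ln(75/96) = 24.3 h.

k ≈ 24.3 h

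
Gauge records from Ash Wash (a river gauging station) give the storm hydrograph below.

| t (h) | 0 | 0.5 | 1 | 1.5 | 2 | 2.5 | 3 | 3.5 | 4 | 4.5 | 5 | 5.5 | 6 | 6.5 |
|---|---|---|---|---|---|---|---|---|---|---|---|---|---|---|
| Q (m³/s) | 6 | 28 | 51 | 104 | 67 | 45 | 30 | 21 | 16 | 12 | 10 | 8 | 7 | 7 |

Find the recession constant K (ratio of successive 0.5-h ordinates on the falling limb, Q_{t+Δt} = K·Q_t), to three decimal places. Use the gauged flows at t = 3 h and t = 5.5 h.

Using the recession-limb readings at t = 3 h and t = 5.5 h: Q falls from 30 to 8 m³/s over 5 intervals.
K = (Q₂/Q₁)^(1/5) = (8/30)^(1/5) = 0.768.

K ≈ 0.768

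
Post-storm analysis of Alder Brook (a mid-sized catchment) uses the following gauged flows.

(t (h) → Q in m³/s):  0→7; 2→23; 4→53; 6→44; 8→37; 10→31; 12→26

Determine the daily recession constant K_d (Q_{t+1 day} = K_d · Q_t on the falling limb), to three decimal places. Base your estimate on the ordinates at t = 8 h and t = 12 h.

Between t = 8 h and t = 12 h the flow falls from 37 to 26 m³/s over 2×2 h = 4 h.
Per-interval ratio K = (26/37)^(1/2) = 0.8383; K_d = K^(24/2) = 0.120.

K_d ≈ 0.120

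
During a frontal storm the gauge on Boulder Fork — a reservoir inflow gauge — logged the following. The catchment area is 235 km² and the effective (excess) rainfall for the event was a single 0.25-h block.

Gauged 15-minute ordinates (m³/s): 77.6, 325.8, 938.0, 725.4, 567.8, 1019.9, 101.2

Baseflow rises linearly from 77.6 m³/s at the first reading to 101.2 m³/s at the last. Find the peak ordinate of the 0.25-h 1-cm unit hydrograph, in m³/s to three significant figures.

U_p ≈ 770 m³/s

Direct runoff: 0.00, 244.27, 852.53, 636.00, 474.47, 922.63, 0.00 m³/s; ΣQ_DR = 3130 m³/s, peak = 922.63 m³/s.
Runoff depth d = ΣQ_DR·Δt / A = 3130 × 900 / (235 km²) = 11.99 mm.
The 1-cm UH is the DRH scaled by (10 mm)/d, so U_p = 922.63 × 10/11.99 = 770 m³/s.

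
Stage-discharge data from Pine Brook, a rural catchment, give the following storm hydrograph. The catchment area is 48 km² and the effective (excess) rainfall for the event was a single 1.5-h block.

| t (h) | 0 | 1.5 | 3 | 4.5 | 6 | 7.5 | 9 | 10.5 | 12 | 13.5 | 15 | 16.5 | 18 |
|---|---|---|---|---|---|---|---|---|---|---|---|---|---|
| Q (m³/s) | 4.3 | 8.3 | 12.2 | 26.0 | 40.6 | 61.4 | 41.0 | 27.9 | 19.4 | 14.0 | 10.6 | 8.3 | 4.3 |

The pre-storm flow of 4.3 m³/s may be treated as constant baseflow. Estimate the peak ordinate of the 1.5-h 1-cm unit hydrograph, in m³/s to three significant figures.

U_p ≈ 22.8 m³/s

Direct runoff: 0.0, 4.0, 7.9, 21.7, 36.3, 57.1, 36.7, 23.6, 15.1, 9.7, 6.3, 4.0, 0.0 m³/s; ΣQ_DR = 222.4 m³/s, peak = 57.1 m³/s.
Runoff depth d = ΣQ_DR·Δt / A = 222.4 × 5400 / (48 km²) = 25.02 mm.
The 1-cm UH is the DRH scaled by (10 mm)/d, so U_p = 57.1 × 10/25.02 = 22.8 m³/s.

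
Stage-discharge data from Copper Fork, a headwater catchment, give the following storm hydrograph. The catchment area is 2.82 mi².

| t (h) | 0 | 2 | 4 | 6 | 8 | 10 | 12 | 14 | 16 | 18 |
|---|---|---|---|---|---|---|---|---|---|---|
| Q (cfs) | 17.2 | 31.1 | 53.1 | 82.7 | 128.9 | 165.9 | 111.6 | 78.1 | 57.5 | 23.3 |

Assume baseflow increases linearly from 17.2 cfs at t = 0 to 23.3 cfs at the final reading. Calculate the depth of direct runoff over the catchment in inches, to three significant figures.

d ≈ 0.601 in

Direct runoff: 0.00, 13.22, 34.54, 63.47, 108.99, 145.31, 90.33, 56.16, 34.88, 0.00 cfs; ΣQ_DR = 546.9 cfs.
V = ΣQ_DR · Δt = 546.9 × 7200 s = 3.938 × 10^6 ft³.
Over A = 2.82 mi², depth = V / A = 0.601 in.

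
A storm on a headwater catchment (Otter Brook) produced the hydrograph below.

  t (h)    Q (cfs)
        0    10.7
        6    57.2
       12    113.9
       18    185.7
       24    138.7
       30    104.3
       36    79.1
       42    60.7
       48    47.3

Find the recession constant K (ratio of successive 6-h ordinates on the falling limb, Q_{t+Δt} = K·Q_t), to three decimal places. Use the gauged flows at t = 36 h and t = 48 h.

K ≈ 0.773

Using the recession-limb readings at t = 36 h and t = 48 h: Q falls from 79.1 to 47.3 cfs over 2 intervals.
K = (Q₂/Q₁)^(1/2) = (47.3/79.1)^(1/2) = 0.773.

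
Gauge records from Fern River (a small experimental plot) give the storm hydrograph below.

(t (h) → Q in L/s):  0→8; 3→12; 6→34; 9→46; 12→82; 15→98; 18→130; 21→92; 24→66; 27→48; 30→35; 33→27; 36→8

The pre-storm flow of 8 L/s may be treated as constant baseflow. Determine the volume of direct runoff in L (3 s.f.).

Direct-runoff ordinates (Q − Q_b): 0.0, 4.0, 26.0, 38.0, 74.0, 90.0, 122.0, 84.0, 58.0, 40.0, 27.0, 19.0, 0.0 L/s.
ΣQ_DR = 582.0 L/s.
With Δt = 3 h = 10800 s, V = ΣQ_DR · Δt = 582.0 × 10800 = 6.29 × 10^6 L.

V ≈ 6.29 × 10^6 L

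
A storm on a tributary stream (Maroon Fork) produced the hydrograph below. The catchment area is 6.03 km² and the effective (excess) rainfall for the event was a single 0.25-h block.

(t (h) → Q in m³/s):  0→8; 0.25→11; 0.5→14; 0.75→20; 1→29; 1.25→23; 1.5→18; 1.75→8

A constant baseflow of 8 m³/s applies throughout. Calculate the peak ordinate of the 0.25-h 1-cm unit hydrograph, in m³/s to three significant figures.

U_p ≈ 21.0 m³/s

Direct runoff: 0.0, 3.0, 6.0, 12.0, 21.0, 15.0, 10.0, 0.0 m³/s; ΣQ_DR = 67.00 m³/s, peak = 21.0 m³/s.
Runoff depth d = ΣQ_DR·Δt / A = 67.00 × 900 / (6.03 km²) = 10.00 mm.
The 1-cm UH is the DRH scaled by (10 mm)/d, so U_p = 21.0 × 10/10.00 = 21.0 m³/s.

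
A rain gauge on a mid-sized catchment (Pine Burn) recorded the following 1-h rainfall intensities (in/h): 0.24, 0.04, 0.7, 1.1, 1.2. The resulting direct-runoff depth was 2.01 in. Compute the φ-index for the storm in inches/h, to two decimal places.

φ ≈ 0.33 in/h

Only the 3 blocks with intensity above φ contribute runoff: 0.7, 1.1, 1.2 in/h.
Σ(I−φ)·Δt = d  ⇒  (0.7+1.1+1.2 − 3φ)·1 = 2.01
φ = (3.000 − 2.01/1) / 3 = 0.33 in/h.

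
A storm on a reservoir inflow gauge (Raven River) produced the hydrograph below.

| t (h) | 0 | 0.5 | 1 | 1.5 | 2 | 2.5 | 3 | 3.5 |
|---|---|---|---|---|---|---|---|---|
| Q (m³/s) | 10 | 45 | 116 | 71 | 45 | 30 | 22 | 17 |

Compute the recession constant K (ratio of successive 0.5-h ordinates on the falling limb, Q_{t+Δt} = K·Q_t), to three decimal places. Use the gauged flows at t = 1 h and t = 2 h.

K ≈ 0.623

Using the recession-limb readings at t = 1 h and t = 2 h: Q falls from 116 to 45 m³/s over 2 intervals.
K = (Q₂/Q₁)^(1/2) = (45/116)^(1/2) = 0.623.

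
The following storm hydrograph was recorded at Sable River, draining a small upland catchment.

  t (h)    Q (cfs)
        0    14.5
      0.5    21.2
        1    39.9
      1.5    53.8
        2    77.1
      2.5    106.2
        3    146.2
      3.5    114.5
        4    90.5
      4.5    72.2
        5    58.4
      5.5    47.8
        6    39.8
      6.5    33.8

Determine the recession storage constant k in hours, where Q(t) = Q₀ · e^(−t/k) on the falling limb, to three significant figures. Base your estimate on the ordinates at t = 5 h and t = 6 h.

On the falling limb, Q drops from 58.4 to 39.8 cfs between t = 5 h and t = 6 h (Δt = 1 h).
k = −Δt / ln(Q₂/Q₁) = −1 / ln(39.8/58.4) = 2.61 h.

k ≈ 2.61 h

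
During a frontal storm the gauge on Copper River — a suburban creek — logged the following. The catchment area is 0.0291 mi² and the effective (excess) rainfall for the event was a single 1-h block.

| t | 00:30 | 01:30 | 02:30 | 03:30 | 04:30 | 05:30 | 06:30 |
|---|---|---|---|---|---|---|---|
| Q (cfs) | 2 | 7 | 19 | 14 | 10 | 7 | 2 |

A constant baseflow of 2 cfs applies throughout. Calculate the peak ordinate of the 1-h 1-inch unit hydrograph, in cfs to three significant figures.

Direct runoff: 0.0, 5.0, 17.0, 12.0, 8.0, 5.0, 0.0 cfs; ΣQ_DR = 47.00 cfs, peak = 17.0 cfs.
Runoff depth d = ΣQ_DR·Δt / A = 47.00 × 3600 / (0.0291 mi²) = 2.503 in.
The 1-inch UH is the DRH scaled by (1 in)/d, so U_p = 17.0 × 1/2.503 = 6.79 cfs.

U_p ≈ 6.79 cfs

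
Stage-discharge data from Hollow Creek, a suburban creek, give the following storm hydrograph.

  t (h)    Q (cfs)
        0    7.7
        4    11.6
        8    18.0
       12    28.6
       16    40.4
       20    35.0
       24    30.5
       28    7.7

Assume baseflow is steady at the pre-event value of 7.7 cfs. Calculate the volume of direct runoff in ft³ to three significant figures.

V ≈ 1.70 × 10^6 ft³

Direct-runoff ordinates (Q − Q_b): 0.0, 3.9, 10.3, 20.9, 32.7, 27.3, 22.8, 0.0 cfs.
ΣQ_DR = 117.9 cfs.
With Δt = 4 h = 14400 s, V = ΣQ_DR · Δt = 117.9 × 14400 = 1.70 × 10^6 ft³.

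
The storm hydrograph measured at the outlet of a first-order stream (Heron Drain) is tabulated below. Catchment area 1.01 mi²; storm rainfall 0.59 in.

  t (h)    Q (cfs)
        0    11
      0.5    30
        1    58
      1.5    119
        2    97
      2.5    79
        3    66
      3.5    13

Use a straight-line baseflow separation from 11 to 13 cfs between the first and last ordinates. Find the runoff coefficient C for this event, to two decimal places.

ΣQ_DR = 377.0 cfs; V = ΣQ_DR·Δt = 6.786 × 10^5 ft³.
Runoff depth d = V / A = 0.2892 in.
C = d / P = 0.2892 / 0.59 = 0.49.

C ≈ 0.49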